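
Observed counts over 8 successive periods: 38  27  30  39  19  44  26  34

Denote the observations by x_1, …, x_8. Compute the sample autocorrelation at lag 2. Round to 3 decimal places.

0.352

Mean x̄ = (38 + 27 + 30 + 39 + 19 + 44 + 26 + 34)/8 = 32.1250
Numerator Σ_{t=1}^{6}(x_t−x̄)(x_{t+2}−x̄) = 164.4688
Denominator Σ(x_t−x̄)² = 466.8750
r_2 = 164.4688 / 466.8750 = 0.352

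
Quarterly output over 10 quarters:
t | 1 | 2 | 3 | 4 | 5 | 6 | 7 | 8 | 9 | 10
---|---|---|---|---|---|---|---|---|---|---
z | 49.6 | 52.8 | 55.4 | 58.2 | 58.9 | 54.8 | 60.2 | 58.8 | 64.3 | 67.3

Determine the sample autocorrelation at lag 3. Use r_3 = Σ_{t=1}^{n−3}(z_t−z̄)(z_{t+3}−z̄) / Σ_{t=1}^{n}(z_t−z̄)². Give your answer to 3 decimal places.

0.014

Mean z̄ = (49.6 + 52.8 + 55.4 + 58.2 + 58.9 + 54.8 + 60.2 + 58.8 + 64.3 + 67.3)/10 = 58.0300
Numerator Σ_{t=1}^{7}(z_t−z̄)(z_{t+3}−z̄) = 3.4143
Denominator Σ(z_t−z̄)² = 247.1010
r_3 = 3.4143 / 247.1010 = 0.014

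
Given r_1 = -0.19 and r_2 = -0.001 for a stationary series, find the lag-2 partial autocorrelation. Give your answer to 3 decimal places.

-0.038

φ_{22} = (r_2 − r_1²) / (1 − r_1²)
r_1² = (-0.19)² = 0.0361
Numerator = -0.001 − 0.0361 = -0.0371; denominator = 1 − 0.0361 = 0.9639
φ_{22} = -0.0371 / 0.9639 = -0.038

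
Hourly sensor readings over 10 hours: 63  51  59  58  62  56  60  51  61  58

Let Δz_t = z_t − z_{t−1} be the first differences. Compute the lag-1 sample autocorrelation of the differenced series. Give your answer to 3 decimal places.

-0.661

First differences Δz: -12, 8, -1, 4, -6, 4, -9, 10, -3
Mean of differences = -0.5556
Numerator Σ(Δz_t−Δz̄)(Δz_{t+1}−Δz̄) = -306.7531
Denominator Σ(Δz_t−Δz̄)² = 464.2222
r_1(Δz) = -306.7531 / 464.2222 = -0.661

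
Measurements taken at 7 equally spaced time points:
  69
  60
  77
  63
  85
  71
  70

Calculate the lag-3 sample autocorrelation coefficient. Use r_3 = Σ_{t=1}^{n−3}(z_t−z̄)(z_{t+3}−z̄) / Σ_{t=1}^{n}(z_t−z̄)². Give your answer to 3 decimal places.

-0.314

Mean z̄ = (69 + 60 + 77 + 63 + 85 + 71 + 70)/7 = 70.7143
Deviations from mean: -1.7143, -10.7143, 6.2857, -7.7143, 14.2857, 0.2857, -0.7143
Numerator Σ_{t=1}^{4}(z_t−z̄)(z_{t+3}−z̄) = -132.5306
Denominator Σ(z_t−z̄)² = 421.4286
r_3 = -132.5306 / 421.4286 = -0.314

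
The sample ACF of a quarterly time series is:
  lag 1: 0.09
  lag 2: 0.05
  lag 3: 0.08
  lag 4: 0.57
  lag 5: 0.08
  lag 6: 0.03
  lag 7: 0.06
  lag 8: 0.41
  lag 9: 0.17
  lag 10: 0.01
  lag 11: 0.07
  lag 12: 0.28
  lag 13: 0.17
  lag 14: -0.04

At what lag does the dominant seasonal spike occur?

4

The largest autocorrelation is r_4 = 0.57, with weaker echoes at lags 8 (0.41) and 12 (0.28); the remaining lags stay at or below 0.17.
The dominant spike at lag 4 indicates a seasonal period of 4.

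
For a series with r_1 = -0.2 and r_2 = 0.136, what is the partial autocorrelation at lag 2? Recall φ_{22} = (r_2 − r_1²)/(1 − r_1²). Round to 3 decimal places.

φ_{22} = (r_2 − r_1²) / (1 − r_1²)
r_1² = (-0.2)² = 0.04
Numerator = 0.136 − 0.0400 = 0.0960; denominator = 1 − 0.0400 = 0.9600
φ_{22} = 0.0960 / 0.9600 = 0.100

0.100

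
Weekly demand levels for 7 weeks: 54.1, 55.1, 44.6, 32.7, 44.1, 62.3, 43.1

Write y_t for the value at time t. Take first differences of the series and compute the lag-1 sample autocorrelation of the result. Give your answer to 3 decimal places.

-0.144

First differences Δy: 1.0, -10.5, -11.9, 11.4, 18.2, -19.2
Mean of differences = -1.8333
Numerator Σ(Δy_t−Δȳ)(Δy_{t+1}−Δȳ) = -153.3311
Denominator Σ(Δy_t−Δȳ)² = 1062.5333
r_1(Δy) = -153.3311 / 1062.5333 = -0.144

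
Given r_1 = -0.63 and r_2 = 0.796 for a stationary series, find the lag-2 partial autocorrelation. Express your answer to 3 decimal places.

0.662

φ_{22} = (r_2 − r_1²) / (1 − r_1²)
r_1² = (-0.63)² = 0.3969
Numerator = 0.796 − 0.3969 = 0.3991; denominator = 1 − 0.3969 = 0.6031
φ_{22} = 0.3991 / 0.6031 = 0.662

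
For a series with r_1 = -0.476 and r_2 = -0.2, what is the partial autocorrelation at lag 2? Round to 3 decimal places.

φ_{22} = (r_2 − r_1²) / (1 − r_1²)
r_1² = (-0.476)² = 0.226576
Numerator = -0.2 − 0.2266 = -0.4266; denominator = 1 − 0.2266 = 0.7734
φ_{22} = -0.4266 / 0.7734 = -0.552

-0.552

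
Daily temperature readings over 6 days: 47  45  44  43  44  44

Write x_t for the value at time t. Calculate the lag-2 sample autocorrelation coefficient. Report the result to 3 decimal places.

-0.105

Mean x̄ = (47 + 45 + 44 + 43 + 44 + 44)/6 = 44.5000
Deviations from mean: 2.5000, 0.5000, -0.5000, -1.5000, -0.5000, -0.5000
Numerator Σ_{t=1}^{4}(x_t−x̄)(x_{t+2}−x̄) = -1.0000
Denominator Σ(x_t−x̄)² = 9.5000
r_2 = -1.0000 / 9.5000 = -0.105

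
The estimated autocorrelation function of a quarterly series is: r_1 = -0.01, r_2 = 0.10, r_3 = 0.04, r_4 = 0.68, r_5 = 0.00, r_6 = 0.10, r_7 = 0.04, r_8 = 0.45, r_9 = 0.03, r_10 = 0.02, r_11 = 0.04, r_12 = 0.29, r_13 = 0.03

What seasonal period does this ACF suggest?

The largest autocorrelation is r_4 = 0.68, with weaker echoes at lags 8 (0.45) and 12 (0.29); the remaining lags stay at or below 0.10.
The dominant spike at lag 4 indicates a seasonal period of 4.

4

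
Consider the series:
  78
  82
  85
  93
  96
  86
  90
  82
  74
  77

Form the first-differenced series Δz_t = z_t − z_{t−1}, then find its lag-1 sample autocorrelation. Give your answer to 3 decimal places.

First differences Δz: 4, 3, 8, 3, -10, 4, -8, -8, 3
Mean of differences = -0.1111
Numerator Σ(Δz_t−Δz̄)(Δz_{t+1}−Δz̄) = -2.9012
Denominator Σ(Δz_t−Δz̄)² = 350.8889
r_1(Δz) = -2.9012 / 350.8889 = -0.008

-0.008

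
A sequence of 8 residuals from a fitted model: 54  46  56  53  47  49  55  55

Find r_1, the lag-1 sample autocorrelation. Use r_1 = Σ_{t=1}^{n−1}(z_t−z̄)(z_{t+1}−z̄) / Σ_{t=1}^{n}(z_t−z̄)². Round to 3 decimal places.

Mean z̄ = (54 + 46 + 56 + 53 + 47 + 49 + 55 + 55)/8 = 51.8750
Deviations from mean: 2.1250, -5.8750, 4.1250, 1.1250, -4.8750, -2.8750, 3.1250, 3.1250
Numerator Σ_{t=1}^{7}(z_t−z̄)(z_{t+1}−z̄) = -22.7656
Denominator Σ(z_t−z̄)² = 108.8750
r_1 = -22.7656 / 108.8750 = -0.209

-0.209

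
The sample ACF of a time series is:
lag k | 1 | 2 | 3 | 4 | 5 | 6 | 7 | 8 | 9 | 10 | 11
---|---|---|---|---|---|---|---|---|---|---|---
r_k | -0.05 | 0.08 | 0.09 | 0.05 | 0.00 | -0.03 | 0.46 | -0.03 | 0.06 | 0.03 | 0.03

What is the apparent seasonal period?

7

The largest autocorrelation is r_7 = 0.46; the remaining lags stay at or below 0.09.
The dominant spike at lag 7 indicates a seasonal period of 7.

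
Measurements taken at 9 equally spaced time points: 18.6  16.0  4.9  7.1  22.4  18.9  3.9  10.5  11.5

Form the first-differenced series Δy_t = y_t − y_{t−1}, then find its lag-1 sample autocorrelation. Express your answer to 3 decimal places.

-0.095

First differences Δy: -2.6, -11.1, 2.2, 15.3, -3.5, -15.0, 6.6, 1.0
Mean of differences = -0.8875
Numerator Σ(Δy_t−Δȳ)(Δy_{t+1}−Δȳ) = -61.0189
Denominator Σ(Δy_t−Δȳ)² = 644.4088
r_1(Δy) = -61.0189 / 644.4088 = -0.095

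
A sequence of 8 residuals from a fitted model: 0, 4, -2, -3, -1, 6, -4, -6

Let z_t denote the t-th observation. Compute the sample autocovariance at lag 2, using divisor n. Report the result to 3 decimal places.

-7.641

Mean z̄ = (0 + 4 − 2 − 3 − 1 + 6 − 4 − 6)/8 = -0.7500
Deviations: 0.7500, 4.7500, -1.2500, -2.2500, -0.2500, 6.7500, -3.2500, -5.2500
Σ_{t=1}^{6}(z_t−z̄)(z_{t+2}−z̄) = -61.1250
γ_2 = -61.1250 / 8 = -7.641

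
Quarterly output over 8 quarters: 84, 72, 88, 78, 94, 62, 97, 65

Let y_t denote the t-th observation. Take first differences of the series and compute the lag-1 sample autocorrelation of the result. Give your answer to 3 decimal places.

-0.805

First differences Δy: -12, 16, -10, 16, -32, 35, -32
Mean of differences = -2.7143
Numerator Σ(Δy_t−Δȳ)(Δy_{t+1}−Δȳ) = -3203.5102
Denominator Σ(Δy_t−Δȳ)² = 3977.4286
r_1(Δy) = -3203.5102 / 3977.4286 = -0.805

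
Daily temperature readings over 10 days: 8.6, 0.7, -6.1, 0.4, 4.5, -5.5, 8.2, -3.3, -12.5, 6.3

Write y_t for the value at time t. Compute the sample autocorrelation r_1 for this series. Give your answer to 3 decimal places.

Mean ȳ = (8.6 + 0.7 − 6.1 + 0.4 + 4.5 − 5.5 + 8.2 − 3.3 − 12.5 + 6.3)/10 = 0.1300
Numerator Σ_{t=1}^{9}(y_t−ȳ)(y_{t+1}−ȳ) = -131.5489
Denominator Σ(y_t−ȳ)² = 436.2210
r_1 = -131.5489 / 436.2210 = -0.302

-0.302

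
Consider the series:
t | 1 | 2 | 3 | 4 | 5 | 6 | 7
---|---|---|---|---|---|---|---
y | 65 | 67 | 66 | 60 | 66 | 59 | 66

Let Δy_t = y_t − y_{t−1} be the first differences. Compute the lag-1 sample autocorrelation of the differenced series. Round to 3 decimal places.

-0.696

First differences Δy: 2, -1, -6, 6, -7, 7
Mean of differences = 0.1667
Numerator Σ(Δy_t−Δȳ)(Δy_{t+1}−Δȳ) = -121.6944
Denominator Σ(Δy_t−Δȳ)² = 174.8333
r_1(Δy) = -121.6944 / 174.8333 = -0.696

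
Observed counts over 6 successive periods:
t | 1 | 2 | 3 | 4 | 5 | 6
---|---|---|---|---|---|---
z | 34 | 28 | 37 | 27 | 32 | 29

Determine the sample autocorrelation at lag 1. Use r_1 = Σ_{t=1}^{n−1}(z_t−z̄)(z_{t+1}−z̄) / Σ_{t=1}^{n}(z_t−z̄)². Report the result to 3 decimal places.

-0.762

Mean z̄ = (34 + 28 + 37 + 27 + 32 + 29)/6 = 31.1667
Deviations from mean: 2.8333, -3.1667, 5.8333, -4.1667, 0.8333, -2.1667
Σ(z_t−z̄)(z_{t+1}−z̄) = (-8.9722) + (-18.4722) + (-24.3056) + (-3.4722) + (-1.8056) = -57.0278
Denominator Σ(z_t−z̄)² = 74.8333
r_1 = -57.0278 / 74.8333 = -0.762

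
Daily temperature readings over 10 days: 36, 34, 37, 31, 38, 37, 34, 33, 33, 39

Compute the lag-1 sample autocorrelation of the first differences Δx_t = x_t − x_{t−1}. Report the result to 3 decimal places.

First differences Δx: -2, 3, -6, 7, -1, -3, -1, 0, 6
Mean of differences = 0.3333
Numerator Σ(Δx_t−Δx̄)(Δx_{t+1}−Δx̄) = -66.7778
Denominator Σ(Δx_t−Δx̄)² = 144.0000
r_1(Δx) = -66.7778 / 144.0000 = -0.464

-0.464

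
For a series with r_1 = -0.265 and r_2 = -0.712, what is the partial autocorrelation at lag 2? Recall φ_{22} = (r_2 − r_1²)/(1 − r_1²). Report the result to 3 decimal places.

φ_{22} = (r_2 − r_1²) / (1 − r_1²)
r_1² = (-0.265)² = 0.070225
Numerator = -0.712 − 0.0702 = -0.7822; denominator = 1 − 0.0702 = 0.9298
φ_{22} = -0.7822 / 0.9298 = -0.841

-0.841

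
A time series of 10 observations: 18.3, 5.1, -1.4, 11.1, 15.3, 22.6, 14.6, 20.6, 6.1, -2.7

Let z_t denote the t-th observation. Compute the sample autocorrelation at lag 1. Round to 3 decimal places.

Mean z̄ = (18.3 + 5.1 − 1.4 + 11.1 + 15.3 + 22.6 + 14.6 + 20.6 + 6.1 − 2.7)/10 = 10.9600
Numerator Σ_{t=1}^{9}(z_t−z̄)(z_{t+1}−z̄) = 175.8084
Denominator Σ(z_t−z̄)² = 711.7240
r_1 = 175.8084 / 711.7240 = 0.247

0.247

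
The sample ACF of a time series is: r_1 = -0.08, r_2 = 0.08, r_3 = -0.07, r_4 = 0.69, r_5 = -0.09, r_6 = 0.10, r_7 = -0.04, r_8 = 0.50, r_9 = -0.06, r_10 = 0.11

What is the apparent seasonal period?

4

The largest autocorrelation is r_4 = 0.69, with a weaker echo at lag 8 (0.50); the remaining lags stay at or below 0.11.
The dominant spike at lag 4 indicates a seasonal period of 4.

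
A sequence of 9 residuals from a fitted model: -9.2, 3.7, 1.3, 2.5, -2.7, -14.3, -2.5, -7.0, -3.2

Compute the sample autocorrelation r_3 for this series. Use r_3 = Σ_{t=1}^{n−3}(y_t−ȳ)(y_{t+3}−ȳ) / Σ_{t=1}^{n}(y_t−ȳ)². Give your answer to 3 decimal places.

Mean ȳ = (-9.2 + 3.7 + 1.3 + 2.5 − 2.7 − 14.3 − 2.5 − 7.0 − 3.2)/9 = -3.4889
Σ(y_t−ȳ)(y_{t+3}−ȳ) = (-34.2032) + (5.6712) + (-51.7732) + (5.9223) + (-2.7699) + (-3.1232) = -80.2759
Denominator Σ(y_t−ȳ)² = 273.9889
r_3 = -80.2759 / 273.9889 = -0.293

-0.293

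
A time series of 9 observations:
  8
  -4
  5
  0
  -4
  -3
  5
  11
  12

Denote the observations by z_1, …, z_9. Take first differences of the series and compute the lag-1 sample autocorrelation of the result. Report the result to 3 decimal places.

First differences Δz: -12, 9, -5, -4, 1, 8, 6, 1
Mean of differences = 0.5000
Numerator Σ(Δz_t−Δz̄)(Δz_{t+1}−Δz̄) = -82.7500
Denominator Σ(Δz_t−Δz̄)² = 366.0000
r_1(Δz) = -82.7500 / 366.0000 = -0.226

-0.226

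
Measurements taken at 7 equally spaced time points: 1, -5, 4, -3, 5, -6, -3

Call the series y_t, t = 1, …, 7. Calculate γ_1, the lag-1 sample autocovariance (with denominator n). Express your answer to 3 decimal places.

Mean ȳ = (1 − 5 + 4 − 3 + 5 − 6 − 3)/7 = -1.0000
Σ_{t=1}^{6}(y_t−ȳ)(y_{t+1}−ȳ) = -70.0000
γ_1 = -70.0000 / 7 = -10.000

-10.000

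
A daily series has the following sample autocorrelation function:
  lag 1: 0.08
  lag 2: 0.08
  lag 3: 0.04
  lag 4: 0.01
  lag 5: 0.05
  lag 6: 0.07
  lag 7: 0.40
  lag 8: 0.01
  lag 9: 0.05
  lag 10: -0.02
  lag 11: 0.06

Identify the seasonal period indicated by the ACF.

The largest autocorrelation is r_7 = 0.40; the remaining lags stay at or below 0.08.
The dominant spike at lag 7 indicates a seasonal period of 7.

7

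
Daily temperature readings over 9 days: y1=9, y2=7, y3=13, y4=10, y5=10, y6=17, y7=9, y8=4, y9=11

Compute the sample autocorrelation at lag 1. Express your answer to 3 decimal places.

-0.123

Mean ȳ = (9 + 7 + 13 + 10 + 10 + 17 + 9 + 4 + 11)/9 = 10.0000
Numerator Σ_{t=1}^{8}(y_t−ȳ)(y_{t+1}−ȳ) = -13.0000
Denominator Σ(y_t−ȳ)² = 106.0000
r_1 = -13.0000 / 106.0000 = -0.123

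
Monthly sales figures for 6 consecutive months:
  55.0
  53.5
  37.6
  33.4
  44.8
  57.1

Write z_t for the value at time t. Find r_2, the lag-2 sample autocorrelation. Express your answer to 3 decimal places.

-0.581

Mean z̄ = (55.0 + 53.5 + 37.6 + 33.4 + 44.8 + 57.1)/6 = 46.9000
Σ(z_t−z̄)(z_{t+2}−z̄) = (-75.3300) + (-89.1000) + (19.5300) + (-137.7000) = -282.6000
Denominator Σ(z_t−z̄)² = 486.3600
r_2 = -282.6000 / 486.3600 = -0.581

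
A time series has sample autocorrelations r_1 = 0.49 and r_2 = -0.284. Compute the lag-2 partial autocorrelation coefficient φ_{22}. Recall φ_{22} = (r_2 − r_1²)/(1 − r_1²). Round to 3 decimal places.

-0.690

φ_{22} = (r_2 − r_1²) / (1 − r_1²)
r_1² = (0.49)² = 0.2401
Numerator = -0.284 − 0.2401 = -0.5241; denominator = 1 − 0.2401 = 0.7599
φ_{22} = -0.5241 / 0.7599 = -0.690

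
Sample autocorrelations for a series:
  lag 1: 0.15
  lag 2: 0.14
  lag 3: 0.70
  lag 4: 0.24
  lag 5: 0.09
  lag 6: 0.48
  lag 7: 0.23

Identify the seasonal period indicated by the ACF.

The largest autocorrelation is r_3 = 0.70, with a weaker echo at lag 6 (0.48); the remaining lags stay at or below 0.24.
The dominant spike at lag 3 indicates a seasonal period of 3.

3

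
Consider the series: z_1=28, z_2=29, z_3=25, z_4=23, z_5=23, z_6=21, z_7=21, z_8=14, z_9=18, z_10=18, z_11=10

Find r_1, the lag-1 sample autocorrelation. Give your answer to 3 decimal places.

0.502

Mean z̄ = (28 + 29 + 25 + 23 + 23 + 21 + 21 + 14 + 18 + 18 + 10)/11 = 20.9091
Numerator Σ_{t=1}^{10}(z_t−z̄)(z_{t+1}−z̄) = 163.2645
Denominator Σ(z_t−z̄)² = 324.9091
r_1 = 163.2645 / 324.9091 = 0.502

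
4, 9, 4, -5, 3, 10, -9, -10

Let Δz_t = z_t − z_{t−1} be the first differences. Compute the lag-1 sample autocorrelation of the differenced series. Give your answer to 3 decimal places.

-0.260

First differences Δz: 5, -5, -9, 8, 7, -19, -1
Mean of differences = -2.0000
Numerator Σ(Δz_t−Δz̄)(Δz_{t+1}−Δz̄) = -150.0000
Denominator Σ(Δz_t−Δz̄)² = 578.0000
r_1(Δz) = -150.0000 / 578.0000 = -0.260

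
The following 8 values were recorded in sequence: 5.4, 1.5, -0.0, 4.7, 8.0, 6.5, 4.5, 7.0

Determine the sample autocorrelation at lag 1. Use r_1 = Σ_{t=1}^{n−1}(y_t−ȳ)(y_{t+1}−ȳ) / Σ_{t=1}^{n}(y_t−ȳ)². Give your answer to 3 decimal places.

0.343

Mean ȳ = (5.4 + 1.5 − 0.0 + 4.7 + 8.0 + 6.5 + 4.5 + 7.0)/8 = 4.7000
Numerator Σ_{t=1}^{7}(y_t−ȳ)(y_{t+1}−ȳ) = 17.9200
Denominator Σ(y_t−ȳ)² = 52.2800
r_1 = 17.9200 / 52.2800 = 0.343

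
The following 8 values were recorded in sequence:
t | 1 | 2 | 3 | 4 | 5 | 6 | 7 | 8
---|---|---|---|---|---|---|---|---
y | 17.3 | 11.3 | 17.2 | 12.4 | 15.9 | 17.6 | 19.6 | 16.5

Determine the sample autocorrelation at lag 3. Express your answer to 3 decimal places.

Mean ȳ = (17.3 + 11.3 + 17.2 + 12.4 + 15.9 + 17.6 + 19.6 + 16.5)/8 = 15.9750
Deviations from mean: 1.3250, -4.6750, 1.2250, -3.5750, -0.0750, 1.6250, 3.6250, 0.5250
Numerator Σ_{t=1}^{5}(y_t−ȳ)(y_{t+3}−ȳ) = -15.3944
Denominator Σ(y_t−ȳ)² = 53.9550
r_3 = -15.3944 / 53.9550 = -0.285

-0.285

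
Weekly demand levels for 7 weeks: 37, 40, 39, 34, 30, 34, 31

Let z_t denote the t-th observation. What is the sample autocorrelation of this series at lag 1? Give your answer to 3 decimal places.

Mean z̄ = (37 + 40 + 39 + 34 + 30 + 34 + 31)/7 = 35.0000
Σ(z_t−z̄)(z_{t+1}−z̄) = (10.0000) + (20.0000) + (-4.0000) + (5.0000) + (5.0000) + (4.0000) = 40.0000
Denominator Σ(z_t−z̄)² = 88.0000
r_1 = 40.0000 / 88.0000 = 0.455

0.455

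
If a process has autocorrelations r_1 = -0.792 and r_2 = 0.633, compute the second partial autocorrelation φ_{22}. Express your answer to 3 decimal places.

0.015

φ_{22} = (r_2 − r_1²) / (1 − r_1²)
r_1² = (-0.792)² = 0.627264
Numerator = 0.633 − 0.6273 = 0.0057; denominator = 1 − 0.6273 = 0.3727
φ_{22} = 0.0057 / 0.3727 = 0.015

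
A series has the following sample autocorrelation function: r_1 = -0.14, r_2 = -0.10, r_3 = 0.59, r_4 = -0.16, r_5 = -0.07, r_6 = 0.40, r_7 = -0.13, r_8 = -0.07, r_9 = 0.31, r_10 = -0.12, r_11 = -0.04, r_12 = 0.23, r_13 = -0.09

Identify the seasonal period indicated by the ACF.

The largest autocorrelation is r_3 = 0.59, with weaker echoes at lags 6 (0.40), 9 (0.31) and 12 (0.23); the remaining lags stay at or below -0.04.
The dominant spike at lag 3 indicates a seasonal period of 3.

3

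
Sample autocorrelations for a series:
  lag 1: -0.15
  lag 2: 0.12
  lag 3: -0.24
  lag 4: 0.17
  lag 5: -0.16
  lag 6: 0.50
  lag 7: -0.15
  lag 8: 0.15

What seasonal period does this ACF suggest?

The largest autocorrelation is r_6 = 0.50; the remaining lags stay at or below 0.17.
The dominant spike at lag 6 indicates a seasonal period of 6.

6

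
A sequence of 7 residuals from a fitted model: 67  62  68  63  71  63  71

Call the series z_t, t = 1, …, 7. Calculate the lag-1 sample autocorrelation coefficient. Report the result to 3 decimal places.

-0.706

Mean z̄ = (67 + 62 + 68 + 63 + 71 + 63 + 71)/7 = 66.4286
Numerator Σ_{t=1}^{6}(z_t−z̄)(z_{t+1}−z̄) = -61.8980
Denominator Σ(z_t−z̄)² = 87.7143
r_1 = -61.8980 / 87.7143 = -0.706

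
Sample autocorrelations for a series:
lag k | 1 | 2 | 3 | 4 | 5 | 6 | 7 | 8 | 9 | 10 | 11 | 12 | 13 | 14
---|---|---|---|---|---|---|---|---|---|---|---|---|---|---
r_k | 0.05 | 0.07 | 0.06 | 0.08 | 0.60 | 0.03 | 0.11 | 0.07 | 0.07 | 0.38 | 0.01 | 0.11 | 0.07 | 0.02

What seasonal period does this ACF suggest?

The largest autocorrelation is r_5 = 0.60, with a weaker echo at lag 10 (0.38); the remaining lags stay at or below 0.11.
The dominant spike at lag 5 indicates a seasonal period of 5.

5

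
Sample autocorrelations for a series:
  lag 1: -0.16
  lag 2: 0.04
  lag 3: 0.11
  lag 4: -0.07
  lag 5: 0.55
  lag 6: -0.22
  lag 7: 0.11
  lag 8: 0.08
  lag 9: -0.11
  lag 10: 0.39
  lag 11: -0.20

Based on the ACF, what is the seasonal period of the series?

The largest autocorrelation is r_5 = 0.55, with a weaker echo at lag 10 (0.39); the remaining lags stay at or below 0.11.
The dominant spike at lag 5 indicates a seasonal period of 5.

5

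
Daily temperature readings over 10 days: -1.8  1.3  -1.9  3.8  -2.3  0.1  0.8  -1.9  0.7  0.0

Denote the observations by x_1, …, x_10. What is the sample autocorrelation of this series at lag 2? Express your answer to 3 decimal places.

Mean x̄ = (-1.8 + 1.3 − 1.9 + 3.8 − 2.3 + 0.1 + 0.8 − 1.9 + 0.7 + 0.0)/10 = -0.1200
Numerator Σ_{t=1}^{8}(x_t−x̄)(x_{t+2}−x̄) = 11.4432
Denominator Σ(x_t−x̄)² = 32.8760
r_2 = 11.4432 / 32.8760 = 0.348

0.348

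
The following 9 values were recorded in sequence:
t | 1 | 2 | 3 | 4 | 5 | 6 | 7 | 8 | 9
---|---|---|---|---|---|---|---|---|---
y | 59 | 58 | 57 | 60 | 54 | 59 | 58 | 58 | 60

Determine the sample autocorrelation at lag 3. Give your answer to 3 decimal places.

Mean ȳ = (59 + 58 + 57 + 60 + 54 + 59 + 58 + 58 + 60)/9 = 58.1111
Numerator Σ_{t=1}^{6}(y_t−ȳ)(y_{t+3}−ȳ) = 3.0741
Denominator Σ(y_t−ȳ)² = 26.8889
r_3 = 3.0741 / 26.8889 = 0.114

0.114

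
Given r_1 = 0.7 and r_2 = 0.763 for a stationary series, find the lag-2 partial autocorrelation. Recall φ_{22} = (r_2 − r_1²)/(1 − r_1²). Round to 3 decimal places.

φ_{22} = (r_2 − r_1²) / (1 − r_1²)
r_1² = (0.7)² = 0.49
Numerator = 0.763 − 0.4900 = 0.2730; denominator = 1 − 0.4900 = 0.5100
φ_{22} = 0.2730 / 0.5100 = 0.535

0.535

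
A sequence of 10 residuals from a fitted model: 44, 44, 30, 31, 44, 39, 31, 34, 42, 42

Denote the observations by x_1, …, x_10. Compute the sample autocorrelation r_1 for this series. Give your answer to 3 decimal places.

0.094

Mean x̄ = (44 + 44 + 30 + 31 + 44 + 39 + 31 + 34 + 42 + 42)/10 = 38.1000
Numerator Σ_{t=1}^{9}(x_t−x̄)(x_{t+1}−x̄) = 29.8900
Denominator Σ(x_t−x̄)² = 318.9000
r_1 = 29.8900 / 318.9000 = 0.094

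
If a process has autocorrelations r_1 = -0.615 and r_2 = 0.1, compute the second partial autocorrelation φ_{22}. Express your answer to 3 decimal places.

-0.447

φ_{22} = (r_2 − r_1²) / (1 − r_1²)
r_1² = (-0.615)² = 0.378225
Numerator = 0.1 − 0.3782 = -0.2782; denominator = 1 − 0.3782 = 0.6218
φ_{22} = -0.2782 / 0.6218 = -0.447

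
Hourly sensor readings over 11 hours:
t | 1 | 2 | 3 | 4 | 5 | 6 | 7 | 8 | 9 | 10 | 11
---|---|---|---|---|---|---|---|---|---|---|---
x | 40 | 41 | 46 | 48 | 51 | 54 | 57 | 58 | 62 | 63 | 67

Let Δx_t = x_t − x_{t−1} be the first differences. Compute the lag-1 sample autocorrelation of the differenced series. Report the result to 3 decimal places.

First differences Δx: 1, 5, 2, 3, 3, 3, 1, 4, 1, 4
Mean of differences = 2.7000
Numerator Σ(Δx_t−Δx̄)(Δx_{t+1}−Δx̄) = -12.6900
Denominator Σ(Δx_t−Δx̄)² = 18.1000
r_1(Δx) = -12.6900 / 18.1000 = -0.701

-0.701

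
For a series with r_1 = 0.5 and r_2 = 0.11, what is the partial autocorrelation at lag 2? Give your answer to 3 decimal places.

-0.187

φ_{22} = (r_2 − r_1²) / (1 − r_1²)
r_1² = (0.5)² = 0.25
Numerator = 0.11 − 0.2500 = -0.1400; denominator = 1 − 0.2500 = 0.7500
φ_{22} = -0.1400 / 0.7500 = -0.187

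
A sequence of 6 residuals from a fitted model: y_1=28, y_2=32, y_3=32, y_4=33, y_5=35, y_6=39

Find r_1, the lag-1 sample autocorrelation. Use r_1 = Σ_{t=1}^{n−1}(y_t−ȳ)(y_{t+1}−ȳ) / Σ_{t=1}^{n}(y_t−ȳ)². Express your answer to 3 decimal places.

Mean ȳ = (28 + 32 + 32 + 33 + 35 + 39)/6 = 33.1667
Deviations from mean: -5.1667, -1.1667, -1.1667, -0.1667, 1.8333, 5.8333
Σ(y_t−ȳ)(y_{t+1}−ȳ) = (6.0278) + (1.3611) + (0.1944) + (-0.3056) + (10.6944) = 17.9722
Denominator Σ(y_t−ȳ)² = 66.8333
r_1 = 17.9722 / 66.8333 = 0.269

0.269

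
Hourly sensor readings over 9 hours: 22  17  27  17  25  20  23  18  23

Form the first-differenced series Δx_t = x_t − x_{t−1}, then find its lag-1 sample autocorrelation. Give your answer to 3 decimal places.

-0.872

First differences Δx: -5, 10, -10, 8, -5, 3, -5, 5
Mean of differences = 0.1250
Numerator Σ(Δx_t−Δx̄)(Δx_{t+1}−Δx̄) = -325.1406
Denominator Σ(Δx_t−Δx̄)² = 372.8750
r_1(Δx) = -325.1406 / 372.8750 = -0.872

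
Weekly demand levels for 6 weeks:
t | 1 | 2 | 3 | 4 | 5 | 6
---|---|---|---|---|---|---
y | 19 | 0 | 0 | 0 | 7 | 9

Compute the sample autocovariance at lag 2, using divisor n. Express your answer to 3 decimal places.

Mean ȳ = (19 + 0 + 0 + 0 + 7 + 9)/6 = 5.8333
Deviations: 13.1667, -5.8333, -5.8333, -5.8333, 1.1667, 3.1667
Σ_{t=1}^{4}(y_t−ȳ)(y_{t+2}−ȳ) = -68.0556
γ_2 = -68.0556 / 6 = -11.343

-11.343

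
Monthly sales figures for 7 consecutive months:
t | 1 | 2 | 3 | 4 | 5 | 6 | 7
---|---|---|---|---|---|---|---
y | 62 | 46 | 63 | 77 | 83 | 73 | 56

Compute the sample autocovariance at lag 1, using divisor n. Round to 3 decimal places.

49.478

Mean ȳ = (62 + 46 + 63 + 77 + 83 + 73 + 56)/7 = 65.7143
Σ_{t=1}^{6}(y_t−ȳ)(y_{t+1}−ȳ) = 346.3469
γ_1 = 346.3469 / 7 = 49.478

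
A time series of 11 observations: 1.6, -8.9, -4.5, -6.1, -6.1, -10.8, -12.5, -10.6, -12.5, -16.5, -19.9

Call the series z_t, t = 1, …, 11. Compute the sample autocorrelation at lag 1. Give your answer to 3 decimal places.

0.393

Mean z̄ = (1.6 − 8.9 − 4.5 − 6.1 − 6.1 − 10.8 − 12.5 − 10.6 − 12.5 − 16.5 − 19.9)/11 = -9.7091
Numerator Σ_{t=1}^{10}(z_t−z̄)(z_{t+1}−z̄) = 137.4290
Denominator Σ(z_t−z̄)² = 349.2691
r_1 = 137.4290 / 349.2691 = 0.393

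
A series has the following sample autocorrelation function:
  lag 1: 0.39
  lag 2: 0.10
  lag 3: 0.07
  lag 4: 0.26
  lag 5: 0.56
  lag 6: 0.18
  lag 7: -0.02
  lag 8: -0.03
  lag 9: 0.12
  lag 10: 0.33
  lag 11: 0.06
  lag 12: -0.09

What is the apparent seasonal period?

The largest autocorrelation is r_5 = 0.56; the remaining lags stay at or below 0.39. The elevated value at lag 1 (0.39), dropping to 0.10 at lag 2, reflects decaying short-term dependence rather than seasonality.
The dominant spike at lag 5 indicates a seasonal period of 5.

5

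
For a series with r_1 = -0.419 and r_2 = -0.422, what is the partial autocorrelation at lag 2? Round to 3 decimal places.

-0.725

φ_{22} = (r_2 − r_1²) / (1 − r_1²)
r_1² = (-0.419)² = 0.175561
Numerator = -0.422 − 0.1756 = -0.5976; denominator = 1 − 0.1756 = 0.8244
φ_{22} = -0.5976 / 0.8244 = -0.725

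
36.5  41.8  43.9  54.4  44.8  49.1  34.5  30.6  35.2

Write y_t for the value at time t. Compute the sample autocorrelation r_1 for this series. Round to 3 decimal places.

Mean ȳ = (36.5 + 41.8 + 43.9 + 54.4 + 44.8 + 49.1 + 34.5 + 30.6 + 35.2)/9 = 41.2000
Numerator Σ_{t=1}^{8}(y_t−ȳ)(y_{t+1}−ȳ) = 192.0900
Denominator Σ(y_t−ȳ)² = 472.6000
r_1 = 192.0900 / 472.6000 = 0.406

0.406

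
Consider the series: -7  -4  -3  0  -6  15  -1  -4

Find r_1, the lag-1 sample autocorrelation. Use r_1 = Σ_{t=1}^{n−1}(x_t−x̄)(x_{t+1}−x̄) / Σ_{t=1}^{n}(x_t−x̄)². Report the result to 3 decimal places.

Mean x̄ = (-7 − 4 − 3 + 0 − 6 + 15 − 1 − 4)/8 = -1.2500
Deviations from mean: -5.7500, -2.7500, -1.7500, 1.2500, -4.7500, 16.2500, 0.2500, -2.7500
Σ(x_t−x̄)(x_{t+1}−x̄) = (15.8125) + (4.8125) + (-2.1875) + (-5.9375) + (-77.1875) + (4.0625) + (-0.6875) = -61.3125
Denominator Σ(x_t−x̄)² = 339.5000
r_1 = -61.3125 / 339.5000 = -0.181

-0.181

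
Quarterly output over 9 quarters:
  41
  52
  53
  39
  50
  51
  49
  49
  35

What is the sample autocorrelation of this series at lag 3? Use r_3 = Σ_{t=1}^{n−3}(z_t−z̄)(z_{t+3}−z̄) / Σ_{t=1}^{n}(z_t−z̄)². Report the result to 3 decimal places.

0.083

Mean z̄ = (41 + 52 + 53 + 39 + 50 + 51 + 49 + 49 + 35)/9 = 46.5556
Numerator Σ_{t=1}^{6}(z_t−z̄)(z_{t+3}−z̄) = 27.9630
Denominator Σ(z_t−z̄)² = 336.2222
r_3 = 27.9630 / 336.2222 = 0.083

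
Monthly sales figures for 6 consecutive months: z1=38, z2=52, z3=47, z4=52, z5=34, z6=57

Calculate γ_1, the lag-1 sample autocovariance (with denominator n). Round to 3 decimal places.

Mean z̄ = (38 + 52 + 47 + 52 + 34 + 57)/6 = 46.6667
Σ_{t=1}^{5}(z_t−z̄)(z_{t+1}−z̄) = -241.1111
γ_1 = -241.1111 / 6 = -40.185

-40.185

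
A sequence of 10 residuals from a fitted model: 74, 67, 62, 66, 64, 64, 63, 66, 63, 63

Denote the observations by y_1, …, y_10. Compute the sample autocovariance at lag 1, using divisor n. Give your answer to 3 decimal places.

1.196

Mean ȳ = (74 + 67 + 62 + 66 + 64 + 64 + 63 + 66 + 63 + 63)/10 = 65.2000
Σ_{t=1}^{9}(y_t−ȳ)(y_{t+1}−ȳ) = 11.9600
γ_1 = 11.9600 / 10 = 1.196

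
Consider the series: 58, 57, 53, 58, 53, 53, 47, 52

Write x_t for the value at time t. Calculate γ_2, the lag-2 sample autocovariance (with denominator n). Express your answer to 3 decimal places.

Mean x̄ = (58 + 57 + 53 + 58 + 53 + 53 + 47 + 52)/8 = 53.8750
Deviations: 4.1250, 3.1250, -0.8750, 4.1250, -0.8750, -0.8750, -6.8750, -1.8750
Σ_{t=1}^{6}(x_t−x̄)(x_{t+2}−x̄) = 14.0938
γ_2 = 14.0938 / 8 = 1.762

1.762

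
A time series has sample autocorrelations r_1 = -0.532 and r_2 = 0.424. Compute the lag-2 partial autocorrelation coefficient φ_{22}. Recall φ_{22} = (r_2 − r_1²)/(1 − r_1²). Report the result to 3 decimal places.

0.197

φ_{22} = (r_2 − r_1²) / (1 − r_1²)
r_1² = (-0.532)² = 0.283024
Numerator = 0.424 − 0.2830 = 0.1410; denominator = 1 − 0.2830 = 0.7170
φ_{22} = 0.1410 / 0.7170 = 0.197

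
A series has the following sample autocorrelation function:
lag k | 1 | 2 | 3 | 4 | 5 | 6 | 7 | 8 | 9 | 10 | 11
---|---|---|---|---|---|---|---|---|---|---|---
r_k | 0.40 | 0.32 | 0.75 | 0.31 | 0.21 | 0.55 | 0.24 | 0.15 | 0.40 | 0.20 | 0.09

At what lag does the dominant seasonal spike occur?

The largest autocorrelation is r_3 = 0.75, with a weaker echo at lag 6 (0.55); the remaining lags stay at or below 0.40. The elevated value at lag 1 (0.40), dropping to 0.32 at lag 2, reflects decaying short-term dependence rather than seasonality.
The dominant spike at lag 3 indicates a seasonal period of 3.

3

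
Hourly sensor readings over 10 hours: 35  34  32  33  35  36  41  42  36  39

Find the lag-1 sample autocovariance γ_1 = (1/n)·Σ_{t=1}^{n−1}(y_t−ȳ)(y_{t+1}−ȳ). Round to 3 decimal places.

5.461

Mean ȳ = (35 + 34 + 32 + 33 + 35 + 36 + 41 + 42 + 36 + 39)/10 = 36.3000
Σ_{t=1}^{9}(y_t−ȳ)(y_{t+1}−ȳ) = 54.6100
γ_1 = 54.6100 / 10 = 5.461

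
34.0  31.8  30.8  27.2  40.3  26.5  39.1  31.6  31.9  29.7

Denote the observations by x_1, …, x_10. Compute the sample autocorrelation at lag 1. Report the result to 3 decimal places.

-0.671

Mean x̄ = (34.0 + 31.8 + 30.8 + 27.2 + 40.3 + 26.5 + 39.1 + 31.6 + 31.9 + 29.7)/10 = 32.2900
Numerator Σ_{t=1}^{9}(x_t−x̄)(x_{t+1}−x̄) = -122.5221
Denominator Σ(x_t−x̄)² = 182.6890
r_1 = -122.5221 / 182.6890 = -0.671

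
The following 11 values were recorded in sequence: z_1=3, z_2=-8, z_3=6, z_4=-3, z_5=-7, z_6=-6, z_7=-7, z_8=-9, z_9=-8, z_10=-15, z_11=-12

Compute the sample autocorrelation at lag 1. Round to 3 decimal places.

0.195

Mean z̄ = (3 − 8 + 6 − 3 − 7 − 6 − 7 − 9 − 8 − 15 − 12)/11 = -6.0000
Numerator Σ_{t=1}^{10}(z_t−z̄)(z_{t+1}−z̄) = 72.0000
Denominator Σ(z_t−z̄)² = 370.0000
r_1 = 72.0000 / 370.0000 = 0.195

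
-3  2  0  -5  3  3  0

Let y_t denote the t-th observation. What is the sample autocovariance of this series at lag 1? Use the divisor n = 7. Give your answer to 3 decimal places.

-1.714

Mean ȳ = (-3 + 2 + 0 − 5 + 3 + 3 + 0)/7 = 0.0000
Σ_{t=1}^{6}(y_t−ȳ)(y_{t+1}−ȳ) = -12.0000
γ_1 = -12.0000 / 7 = -1.714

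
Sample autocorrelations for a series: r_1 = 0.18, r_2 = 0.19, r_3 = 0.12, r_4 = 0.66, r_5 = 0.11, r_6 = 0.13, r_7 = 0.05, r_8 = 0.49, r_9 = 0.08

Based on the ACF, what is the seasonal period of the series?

4

The largest autocorrelation is r_4 = 0.66, with a weaker echo at lag 8 (0.49); the remaining lags stay at or below 0.19.
The dominant spike at lag 4 indicates a seasonal period of 4.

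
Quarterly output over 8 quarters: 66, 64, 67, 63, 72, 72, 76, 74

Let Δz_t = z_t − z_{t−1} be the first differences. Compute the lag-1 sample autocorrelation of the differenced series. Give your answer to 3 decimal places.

First differences Δz: -2, 3, -4, 9, 0, 4, -2
Mean of differences = 1.1429
Numerator Σ(Δz_t−Δz̄)(Δz_{t+1}−Δz̄) = -77.0204
Denominator Σ(Δz_t−Δz̄)² = 120.8571
r_1(Δz) = -77.0204 / 120.8571 = -0.637

-0.637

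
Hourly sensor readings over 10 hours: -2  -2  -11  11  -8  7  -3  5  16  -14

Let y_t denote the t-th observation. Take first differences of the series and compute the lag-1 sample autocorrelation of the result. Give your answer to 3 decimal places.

First differences Δy: 0, -9, 22, -19, 15, -10, 8, 11, -30
Mean of differences = -1.3333
Numerator Σ(Δy_t−Δȳ)(Δy_{t+1}−Δȳ) = -1350.7778
Denominator Σ(Δy_t−Δȳ)² = 2320.0000
r_1(Δy) = -1350.7778 / 2320.0000 = -0.582

-0.582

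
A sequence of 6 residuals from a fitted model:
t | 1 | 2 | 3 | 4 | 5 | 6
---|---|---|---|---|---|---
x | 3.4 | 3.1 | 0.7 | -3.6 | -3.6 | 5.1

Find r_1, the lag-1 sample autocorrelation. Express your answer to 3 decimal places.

Mean x̄ = (3.4 + 3.1 + 0.7 − 3.6 − 3.6 + 5.1)/6 = 0.8500
Σ(x_t−x̄)(x_{t+1}−x̄) = (5.7375) + (-0.3375) + (0.6675) + (19.8025) + (-18.9125) = 6.9575
Denominator Σ(x_t−x̄)² = 69.2550
r_1 = 6.9575 / 69.2550 = 0.100

0.100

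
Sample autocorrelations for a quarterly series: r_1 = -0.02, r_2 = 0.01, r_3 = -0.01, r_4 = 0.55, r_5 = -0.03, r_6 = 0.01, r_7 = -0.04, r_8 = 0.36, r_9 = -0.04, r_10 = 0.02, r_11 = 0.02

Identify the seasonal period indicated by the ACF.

The largest autocorrelation is r_4 = 0.55, with a weaker echo at lag 8 (0.36); the remaining lags stay at or below 0.02.
The dominant spike at lag 4 indicates a seasonal period of 4.

4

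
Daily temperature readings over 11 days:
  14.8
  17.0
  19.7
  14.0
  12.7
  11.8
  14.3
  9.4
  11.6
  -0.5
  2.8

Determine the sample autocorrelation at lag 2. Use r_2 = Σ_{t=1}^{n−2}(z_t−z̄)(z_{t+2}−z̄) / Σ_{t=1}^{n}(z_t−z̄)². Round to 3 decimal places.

0.222

Mean z̄ = (14.8 + 17.0 + 19.7 + 14.0 + 12.7 + 11.8 + 14.3 + 9.4 + 11.6 − 0.5 + 2.8)/11 = 11.6000
Numerator Σ_{t=1}^{9}(z_t−z̄)(z_{t+2}−z̄) = 77.4200
Denominator Σ(z_t−z̄)² = 348.0000
r_2 = 77.4200 / 348.0000 = 0.222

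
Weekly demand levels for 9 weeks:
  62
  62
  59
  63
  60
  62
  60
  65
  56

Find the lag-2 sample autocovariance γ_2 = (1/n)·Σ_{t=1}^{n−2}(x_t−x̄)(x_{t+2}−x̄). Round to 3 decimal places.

1.556

Mean x̄ = (62 + 62 + 59 + 63 + 60 + 62 + 60 + 65 + 56)/9 = 61.0000
Σ_{t=1}^{7}(x_t−x̄)(x_{t+2}−x̄) = 14.0000
γ_2 = 14.0000 / 9 = 1.556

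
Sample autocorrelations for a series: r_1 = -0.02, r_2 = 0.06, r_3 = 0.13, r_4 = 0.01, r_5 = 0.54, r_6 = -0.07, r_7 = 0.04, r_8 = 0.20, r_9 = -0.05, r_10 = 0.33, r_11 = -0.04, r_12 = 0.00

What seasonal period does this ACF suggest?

5

The largest autocorrelation is r_5 = 0.54, with a weaker echo at lag 10 (0.33); the remaining lags stay at or below 0.20.
The dominant spike at lag 5 indicates a seasonal period of 5.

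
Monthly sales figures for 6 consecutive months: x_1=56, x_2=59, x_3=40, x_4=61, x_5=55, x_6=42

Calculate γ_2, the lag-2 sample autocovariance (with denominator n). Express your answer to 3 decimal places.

-18.426

Mean x̄ = (56 + 59 + 40 + 61 + 55 + 42)/6 = 52.1667
Σ_{t=1}^{4}(x_t−x̄)(x_{t+2}−x̄) = -110.5556
γ_2 = -110.5556 / 6 = -18.426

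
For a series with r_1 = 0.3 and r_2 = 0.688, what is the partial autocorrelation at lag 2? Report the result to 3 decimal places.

0.657

φ_{22} = (r_2 − r_1²) / (1 − r_1²)
r_1² = (0.3)² = 0.09
Numerator = 0.688 − 0.0900 = 0.5980; denominator = 1 − 0.0900 = 0.9100
φ_{22} = 0.5980 / 0.9100 = 0.657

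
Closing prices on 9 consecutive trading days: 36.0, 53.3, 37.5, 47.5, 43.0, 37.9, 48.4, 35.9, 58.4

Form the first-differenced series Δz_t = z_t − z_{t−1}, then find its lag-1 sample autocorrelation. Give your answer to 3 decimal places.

First differences Δz: 17.3, -15.8, 10.0, -4.5, -5.1, 10.5, -12.5, 22.5
Mean of differences = 2.8000
Numerator Σ(Δz_t−Δz̄)(Δz_{t+1}−Δz̄) = -878.5600
Denominator Σ(Δz_t−Δz̄)² = 1405.2200
r_1(Δz) = -878.5600 / 1405.2200 = -0.625

-0.625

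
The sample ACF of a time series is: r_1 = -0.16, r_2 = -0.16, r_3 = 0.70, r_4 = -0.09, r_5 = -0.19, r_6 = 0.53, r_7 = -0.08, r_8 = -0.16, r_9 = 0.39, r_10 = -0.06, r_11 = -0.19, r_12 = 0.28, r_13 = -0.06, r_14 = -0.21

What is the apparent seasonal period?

The largest autocorrelation is r_3 = 0.70, with weaker echoes at lags 6 (0.53), 9 (0.39) and 12 (0.28); the remaining lags stay at or below -0.06.
The dominant spike at lag 3 indicates a seasonal period of 3.

3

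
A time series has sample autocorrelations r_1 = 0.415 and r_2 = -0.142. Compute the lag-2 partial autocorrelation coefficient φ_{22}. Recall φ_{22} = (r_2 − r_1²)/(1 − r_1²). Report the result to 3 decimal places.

φ_{22} = (r_2 − r_1²) / (1 − r_1²)
r_1² = (0.415)² = 0.172225
Numerator = -0.142 − 0.1722 = -0.3142; denominator = 1 − 0.1722 = 0.8278
φ_{22} = -0.3142 / 0.8278 = -0.380

-0.380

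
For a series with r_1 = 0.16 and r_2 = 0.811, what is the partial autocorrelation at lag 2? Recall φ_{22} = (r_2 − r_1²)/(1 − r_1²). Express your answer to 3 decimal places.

0.806

φ_{22} = (r_2 − r_1²) / (1 − r_1²)
r_1² = (0.16)² = 0.0256
Numerator = 0.811 − 0.0256 = 0.7854; denominator = 1 − 0.0256 = 0.9744
φ_{22} = 0.7854 / 0.9744 = 0.806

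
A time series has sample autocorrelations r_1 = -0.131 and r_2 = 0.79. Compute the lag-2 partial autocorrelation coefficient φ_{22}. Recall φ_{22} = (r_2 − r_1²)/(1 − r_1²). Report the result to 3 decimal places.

0.786

φ_{22} = (r_2 − r_1²) / (1 − r_1²)
r_1² = (-0.131)² = 0.017161
Numerator = 0.79 − 0.0172 = 0.7728; denominator = 1 − 0.0172 = 0.9828
φ_{22} = 0.7728 / 0.9828 = 0.786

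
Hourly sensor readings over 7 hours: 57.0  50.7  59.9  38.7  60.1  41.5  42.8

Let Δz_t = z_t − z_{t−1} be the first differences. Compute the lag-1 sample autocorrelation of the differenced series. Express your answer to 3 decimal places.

First differences Δz: -6.3, 9.2, -21.2, 21.4, -18.6, 1.3
Mean of differences = -2.3667
Numerator Σ(Δz_t−Δz̄)(Δz_{t+1}−Δz̄) = -1156.2744
Denominator Σ(Δz_t−Δz̄)² = 1345.7733
r_1(Δz) = -1156.2744 / 1345.7733 = -0.859

-0.859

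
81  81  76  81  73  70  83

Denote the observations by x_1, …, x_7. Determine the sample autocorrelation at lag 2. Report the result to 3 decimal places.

Mean x̄ = (81 + 81 + 76 + 81 + 73 + 70 + 83)/7 = 77.8571
Deviations from mean: 3.1429, 3.1429, -1.8571, 3.1429, -4.8571, -7.8571, 5.1429
Numerator Σ_{t=1}^{5}(x_t−x̄)(x_{t+2}−x̄) = -36.6122
Denominator Σ(x_t−x̄)² = 144.8571
r_2 = -36.6122 / 144.8571 = -0.253

-0.253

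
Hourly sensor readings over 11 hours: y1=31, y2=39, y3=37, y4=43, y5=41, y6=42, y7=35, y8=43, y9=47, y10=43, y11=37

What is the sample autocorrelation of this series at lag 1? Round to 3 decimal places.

0.086

Mean ȳ = (31 + 39 + 37 + 43 + 41 + 42 + 35 + 43 + 47 + 43 + 37)/11 = 39.8182
Numerator Σ_{t=1}^{10}(y_t−ȳ)(y_{t+1}−ȳ) = 17.7851
Denominator Σ(y_t−ȳ)² = 205.6364
r_1 = 17.7851 / 205.6364 = 0.086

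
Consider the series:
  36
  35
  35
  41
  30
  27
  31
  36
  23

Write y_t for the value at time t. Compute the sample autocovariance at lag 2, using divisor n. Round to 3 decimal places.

Mean ȳ = (36 + 35 + 35 + 41 + 30 + 27 + 31 + 36 + 23)/9 = 32.6667
Σ_{t=1}^{7}(y_t−ȳ)(y_{t+2}−ȳ) = -24.5556
γ_2 = -24.5556 / 9 = -2.728

-2.728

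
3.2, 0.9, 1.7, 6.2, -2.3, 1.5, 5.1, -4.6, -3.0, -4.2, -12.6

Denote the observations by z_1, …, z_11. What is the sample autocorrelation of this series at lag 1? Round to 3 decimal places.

Mean z̄ = (3.2 + 0.9 + 1.7 + 6.2 − 2.3 + 1.5 + 5.1 − 4.6 − 3.0 − 4.2 − 12.6)/11 = -0.7364
Numerator Σ_{t=1}^{10}(z_t−z̄)(z_{t+1}−z̄) = 61.1650
Denominator Σ(z_t−z̄)² = 286.5255
r_1 = 61.1650 / 286.5255 = 0.213

0.213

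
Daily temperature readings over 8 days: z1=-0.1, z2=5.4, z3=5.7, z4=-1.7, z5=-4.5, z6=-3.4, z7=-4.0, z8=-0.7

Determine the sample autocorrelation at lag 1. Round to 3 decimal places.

Mean z̄ = (-0.1 + 5.4 + 5.7 − 1.7 − 4.5 − 3.4 − 4.0 − 0.7)/8 = -0.4125
Deviations from mean: 0.3125, 5.8125, 6.1125, -1.2875, -4.0875, -2.9875, -3.5875, -0.2875
Numerator Σ_{t=1}^{7}(z_t−z̄)(z_{t+1}−z̄) = 58.6986
Denominator Σ(z_t−z̄)² = 111.4888
r_1 = 58.6986 / 111.4888 = 0.526

0.526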